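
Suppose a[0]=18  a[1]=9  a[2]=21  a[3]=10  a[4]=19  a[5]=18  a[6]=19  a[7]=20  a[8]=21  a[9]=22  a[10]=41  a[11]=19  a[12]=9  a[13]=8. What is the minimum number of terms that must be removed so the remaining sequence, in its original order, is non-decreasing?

Fewest deletions = n − (longest non-decreasing subsequence).
Patience tails:
18 → extends → [18]
9 → replaces 18 → [9]
21 → extends → [9, 21]
10 → replaces 21 → [9, 10]
19 → extends → [9, 10, 19]
18 → replaces 19 → [9, 10, 18]
19 → extends → [9, 10, 18, 19]
20 → extends → [9, 10, 18, 19, 20]
21 → extends → [9, 10, 18, 19, 20, 21]
22 → extends → [9, 10, 18, 19, 20, 21, 22]
41 → extends → [9, 10, 18, 19, 20, 21, 22, 41]
19 → replaces 20 → [9, 10, 18, 19, 19, 21, 22, 41]
9 → replaces 10 → [9, 9, 18, 19, 19, 21, 22, 41]
8 → replaces 9 → [8, 9, 18, 19, 19, 21, 22, 41]
Longest non-decreasing subsequence has length 8, so deletions = 14 − 8 = 6.

6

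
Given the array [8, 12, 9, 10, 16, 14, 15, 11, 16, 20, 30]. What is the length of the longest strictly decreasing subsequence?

Negate each value so 'decreasing' becomes 'increasing', then run patience tails on the negated sequence:
-8 → extends → [-8]
-12 → replaces -8 → [-12]
-9 → extends → [-12, -9]
-10 → replaces -9 → [-12, -10]
-16 → replaces -12 → [-16, -10]
-14 → replaces -10 → [-16, -14]
-15 → replaces -14 → [-16, -15]
-11 → extends → [-16, -15, -11]
-16 → already a tail → [-16, -15, -11]
-20 → replaces -16 → [-20, -15, -11]
-30 → replaces -20 → [-30, -15, -11]
Three tails, so the longest strictly decreasing subsequence of the original has length 3.

3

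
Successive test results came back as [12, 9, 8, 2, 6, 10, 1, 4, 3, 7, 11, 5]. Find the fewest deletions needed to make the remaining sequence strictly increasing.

Fewest deletions = n − (longest strictly increasing subsequence).
Patience tails:
12 → extends → [12]
9 → replaces 12 → [9]
8 → replaces 9 → [8]
2 → replaces 8 → [2]
6 → extends → [2, 6]
10 → extends → [2, 6, 10]
1 → replaces 2 → [1, 6, 10]
4 → replaces 6 → [1, 4, 10]
3 → replaces 4 → [1, 3, 10]
7 → replaces 10 → [1, 3, 7]
11 → extends → [1, 3, 7, 11]
5 → replaces 7 → [1, 3, 5, 11]
Longest strictly increasing subsequence has length 4, so deletions = 12 − 4 = 8.

8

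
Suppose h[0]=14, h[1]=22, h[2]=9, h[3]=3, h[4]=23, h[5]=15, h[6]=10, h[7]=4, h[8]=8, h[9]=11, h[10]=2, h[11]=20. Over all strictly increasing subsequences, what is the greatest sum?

59

Let S[i] be the best sum of a strictly increasing subsequence ending at i:
i:      0  1  2  3  4  5  6  7  8  9 10 11
h[i]:  14 22  9  3 23 15 10  4  8 11  2 20
S:     14 36  9  3 59 29 19  7 15 30  2 50
Maximum is 59 (e.g. 14 + 22 + 23).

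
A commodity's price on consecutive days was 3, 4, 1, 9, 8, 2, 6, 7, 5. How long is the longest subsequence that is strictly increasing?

Let dp[i] be the length of the longest such subsequence ending at index i:
i:     1 2 3 4 5 6 7 8 9
a[i]:  3 4 1 9 8 2 6 7 5
dp:    1 2 1 3 3 2 3 4 3
Maximum dp value is 4.

4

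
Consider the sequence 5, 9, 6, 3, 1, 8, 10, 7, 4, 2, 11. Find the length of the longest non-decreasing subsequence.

Let dp[i] be the length of the longest such subsequence ending at index i:
i:      1  2  3  4  5  6  7  8  9 10 11
a[i]:   5  9  6  3  1  8 10  7  4  2 11
dp:     1  2  2  1  1  3  4  3  2  2  5
Maximum dp value is 5.

5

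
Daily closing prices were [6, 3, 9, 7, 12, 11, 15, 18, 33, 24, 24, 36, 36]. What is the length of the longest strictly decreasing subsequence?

2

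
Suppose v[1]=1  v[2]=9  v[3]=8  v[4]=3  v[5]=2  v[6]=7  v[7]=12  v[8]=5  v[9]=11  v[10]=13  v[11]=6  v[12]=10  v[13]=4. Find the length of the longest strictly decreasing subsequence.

Negate each value so 'decreasing' becomes 'increasing', then run patience tails on the negated sequence:
-1 → extends → [-1]
-9 → replaces -1 → [-9]
-8 → extends → [-9, -8]
-3 → extends → [-9, -8, -3]
-2 → extends → [-9, -8, -3, -2]
-7 → replaces -3 → [-9, -8, -7, -2]
-12 → replaces -9 → [-12, -8, -7, -2]
-5 → replaces -2 → [-12, -8, -7, -5]
-11 → replaces -8 → [-12, -11, -7, -5]
-13 → replaces -12 → [-13, -11, -7, -5]
-6 → replaces -5 → [-13, -11, -7, -6]
-10 → replaces -7 → [-13, -11, -10, -6]
-4 → extends → [-13, -11, -10, -6, -4]
Five tails, so the longest strictly decreasing subsequence of the original has length 5.

5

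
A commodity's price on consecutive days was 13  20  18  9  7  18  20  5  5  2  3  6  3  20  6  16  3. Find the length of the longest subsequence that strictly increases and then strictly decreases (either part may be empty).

inc[i] = longest strictly increasing subsequence ending at i; dec[i] = longest strictly decreasing subsequence starting at i:
i:      1  2  3  4  5  6  7  8  9 10 11 12 13 14 15 16 17
a[i]:  13 20 18  9  7 18 20  5  5  2  3  6  3 20  6 16  3
inc:    1  2  2  1  1  2  3  1  1  1  2  3  2  4  3  4  2
dec:    5  6  5  4  3  3  3  2  2  1  1  2  1  3  2  2  1
Best peak at i=2 (value 20): inc=2, dec=6, length 2+6−1 = 7.

7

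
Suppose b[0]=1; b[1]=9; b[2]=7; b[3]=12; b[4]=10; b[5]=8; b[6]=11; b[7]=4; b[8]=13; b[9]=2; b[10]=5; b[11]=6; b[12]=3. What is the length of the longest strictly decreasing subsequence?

Negate each value so 'decreasing' becomes 'increasing', then run patience tails on the negated sequence:
-1 → extends → [-1]
-9 → replaces -1 → [-9]
-7 → extends → [-9, -7]
-12 → replaces -9 → [-12, -7]
-10 → replaces -7 → [-12, -10]
-8 → extends → [-12, -10, -8]
-11 → replaces -10 → [-12, -11, -8]
-4 → extends → [-12, -11, -8, -4]
-13 → replaces -12 → [-13, -11, -8, -4]
-2 → extends → [-13, -11, -8, -4, -2]
-5 → replaces -4 → [-13, -11, -8, -5, -2]
-6 → replaces -5 → [-13, -11, -8, -6, -2]
-3 → replaces -2 → [-13, -11, -8, -6, -3]
Five tails, so the longest strictly decreasing subsequence of the original has length 5.

5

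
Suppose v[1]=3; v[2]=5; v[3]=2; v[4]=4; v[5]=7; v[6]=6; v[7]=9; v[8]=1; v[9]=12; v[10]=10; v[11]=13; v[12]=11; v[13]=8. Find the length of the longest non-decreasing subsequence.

Let dp[i] be the length of the longest such subsequence ending at index i:
i:      1  2  3  4  5  6  7  8  9 10 11 12 13
v[i]:   3  5  2  4  7  6  9  1 12 10 13 11  8
dp:     1  2  1  2  3  3  4  1  5  5  6  6  4
Maximum dp value is 6.

6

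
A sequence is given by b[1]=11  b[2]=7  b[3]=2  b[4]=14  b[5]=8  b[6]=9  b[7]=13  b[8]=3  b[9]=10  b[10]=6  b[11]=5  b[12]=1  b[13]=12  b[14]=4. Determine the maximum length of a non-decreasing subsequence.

Track the smallest tail for each achievable length (allowing ties):
11 → extends → [11]
7 → replaces 11 → [7]
2 → replaces 7 → [2]
14 → extends → [2, 14]
8 → replaces 14 → [2, 8]
9 → extends → [2, 8, 9]
13 → extends → [2, 8, 9, 13]
3 → replaces 8 → [2, 3, 9, 13]
10 → replaces 13 → [2, 3, 9, 10]
6 → replaces 9 → [2, 3, 6, 10]
5 → replaces 6 → [2, 3, 5, 10]
1 → replaces 2 → [1, 3, 5, 10]
12 → extends → [1, 3, 5, 10, 12]
4 → replaces 5 → [1, 3, 4, 10, 12]
Five tails, so the longest non-decreasing subsequence has length 5 (e.g. 7, 8, 9, 10, 12).

5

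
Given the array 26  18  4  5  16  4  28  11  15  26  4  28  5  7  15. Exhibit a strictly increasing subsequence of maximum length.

4, 5, 11, 15, 26, 28

Patience tails give the LIS length; then backtrack through the dp parents:
26 → extends → [26]
18 → replaces 26 → [18]
4 → replaces 18 → [4]
5 → extends → [4, 5]
16 → extends → [4, 5, 16]
4 → already a tail → [4, 5, 16]
28 → extends → [4, 5, 16, 28]
11 → replaces 16 → [4, 5, 11, 28]
15 → replaces 28 → [4, 5, 11, 15]
26 → extends → [4, 5, 11, 15, 26]
4 → already a tail → [4, 5, 11, 15, 26]
28 → extends → [4, 5, 11, 15, 26, 28]
5 → already a tail → [4, 5, 11, 15, 26, 28]
7 → replaces 11 → [4, 5, 7, 15, 26, 28]
15 → already a tail → [4, 5, 7, 15, 26, 28]
Length 6; one witness is 4, 5, 11, 15, 26, 28.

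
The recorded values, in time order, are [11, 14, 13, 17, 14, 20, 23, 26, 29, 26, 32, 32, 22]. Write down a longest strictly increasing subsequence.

11, 14, 17, 20, 23, 26, 29, 32

Patience tails give the LIS length; then backtrack through the dp parents:
11 → extends → [11]
14 → extends → [11, 14]
13 → replaces 14 → [11, 13]
17 → extends → [11, 13, 17]
14 → replaces 17 → [11, 13, 14]
20 → extends → [11, 13, 14, 20]
23 → extends → [11, 13, 14, 20, 23]
26 → extends → [11, 13, 14, 20, 23, 26]
29 → extends → [11, 13, 14, 20, 23, 26, 29]
26 → already a tail → [11, 13, 14, 20, 23, 26, 29]
32 → extends → [11, 13, 14, 20, 23, 26, 29, 32]
32 → already a tail → [11, 13, 14, 20, 23, 26, 29, 32]
22 → replaces 23 → [11, 13, 14, 20, 22, 26, 29, 32]
Length 8; one witness is 11, 14, 17, 20, 23, 26, 29, 32.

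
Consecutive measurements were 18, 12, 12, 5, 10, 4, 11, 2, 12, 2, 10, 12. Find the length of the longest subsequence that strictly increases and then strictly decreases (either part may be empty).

5

inc[i] = longest strictly increasing subsequence ending at i; dec[i] = longest strictly decreasing subsequence starting at i:
i:      1  2  3  4  5  6  7  8  9 10 11 12
a[i]:  18 12 12  5 10  4 11  2 12  2 10 12
inc:    1  1  1  1  2  1  3  1  4  1  2  4
dec:    5  4  4  3  3  2  2  1  2  1  1  1
Best peak at i=1 (value 18): inc=1, dec=5, length 1+5−1 = 5.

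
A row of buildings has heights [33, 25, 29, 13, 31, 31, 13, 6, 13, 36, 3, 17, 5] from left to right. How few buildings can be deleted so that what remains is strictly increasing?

Fewest deletions = n − (longest strictly increasing subsequence).
Patience tails:
33 → extends → [33]
25 → replaces 33 → [25]
29 → extends → [25, 29]
13 → replaces 25 → [13, 29]
31 → extends → [13, 29, 31]
31 → already a tail → [13, 29, 31]
13 → already a tail → [13, 29, 31]
6 → replaces 13 → [6, 29, 31]
13 → replaces 29 → [6, 13, 31]
36 → extends → [6, 13, 31, 36]
3 → replaces 6 → [3, 13, 31, 36]
17 → replaces 31 → [3, 13, 17, 36]
5 → replaces 13 → [3, 5, 17, 36]
Longest strictly increasing subsequence has length 4, so deletions = 13 − 4 = 9.

9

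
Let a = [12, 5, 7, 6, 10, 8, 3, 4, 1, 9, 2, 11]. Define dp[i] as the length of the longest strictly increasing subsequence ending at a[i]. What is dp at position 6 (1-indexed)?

dp[i] = 1 + max{dp[j] : j<i, a[j]<a[i]} (or 1 if no such j):
i:      1  2  3  4  5  6  7  8  9 10 11 12
a[i]:  12  5  7  6 10  8  3  4  1  9  2 11
dp:     1  1  2  2  3  3  1  2  1  4  2  5
At index 6 the value is 3.

3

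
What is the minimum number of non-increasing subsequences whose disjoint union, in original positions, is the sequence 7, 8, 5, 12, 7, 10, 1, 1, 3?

3

Place each on the leftmost legal pile:
7 → new pile 1 (tops now [7])
8 → new pile 2 (tops now [7, 8])
5 → pile 1 (tops now [5, 8])
12 → new pile 3 (tops now [5, 8, 12])
7 → pile 2 (tops now [5, 7, 12])
10 → pile 3 (tops now [5, 7, 10])
1 → pile 1 (tops now [1, 7, 10])
1 → pile 1 (tops now [1, 7, 10])
3 → pile 2 (tops now [1, 3, 10])
Three piles.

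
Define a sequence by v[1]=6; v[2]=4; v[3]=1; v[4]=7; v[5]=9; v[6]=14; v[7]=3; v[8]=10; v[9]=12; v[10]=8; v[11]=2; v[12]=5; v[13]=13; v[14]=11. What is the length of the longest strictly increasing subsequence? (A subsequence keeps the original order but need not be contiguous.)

6

Let dp[i] be the length of the longest such subsequence ending at index i:
i:      1  2  3  4  5  6  7  8  9 10 11 12 13 14
v[i]:   6  4  1  7  9 14  3 10 12  8  2  5 13 11
dp:     1  1  1  2  3  4  2  4  5  3  2  3  6  5
Maximum dp value is 6.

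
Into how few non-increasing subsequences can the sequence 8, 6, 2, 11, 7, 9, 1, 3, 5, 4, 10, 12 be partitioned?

5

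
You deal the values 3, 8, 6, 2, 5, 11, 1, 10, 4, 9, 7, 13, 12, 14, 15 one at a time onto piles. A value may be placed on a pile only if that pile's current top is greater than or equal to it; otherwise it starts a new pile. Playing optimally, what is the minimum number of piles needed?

Place each on the leftmost legal pile:
3 → new pile 1 (tops now [3])
8 → new pile 2 (tops now [3, 8])
6 → pile 2 (tops now [3, 6])
2 → pile 1 (tops now [2, 6])
5 → pile 2 (tops now [2, 5])
11 → new pile 3 (tops now [2, 5, 11])
1 → pile 1 (tops now [1, 5, 11])
10 → pile 3 (tops now [1, 5, 10])
4 → pile 2 (tops now [1, 4, 10])
9 → pile 3 (tops now [1, 4, 9])
7 → pile 3 (tops now [1, 4, 7])
13 → new pile 4 (tops now [1, 4, 7, 13])
12 → pile 4 (tops now [1, 4, 7, 12])
14 → new pile 5 (tops now [1, 4, 7, 12, 14])
15 → new pile 6 (tops now [1, 4, 7, 12, 14, 15])
Six piles.

6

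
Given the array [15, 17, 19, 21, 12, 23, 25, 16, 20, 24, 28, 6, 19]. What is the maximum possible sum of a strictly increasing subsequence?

Let S[i] be the best sum of a strictly increasing subsequence ending at i:
i:       1   2   3   4   5   6   7   8   9  10  11  12  13
a[i]:   15  17  19  21  12  23  25  16  20  24  28   6  19
S:      15  32  51  72  12  95 120  31  71 119 148   6  51
Maximum is 148 (e.g. 15 + 17 + 19 + 21 + 23 + 25 + 28).

148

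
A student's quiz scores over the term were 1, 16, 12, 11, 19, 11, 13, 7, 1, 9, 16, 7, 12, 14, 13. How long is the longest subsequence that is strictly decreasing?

5

Let dp[i] be the longest strictly decreasing subsequence ending at i:
i:      1  2  3  4  5  6  7  8  9 10 11 12 13 14 15
a[i]:   1 16 12 11 19 11 13  7  1  9 16  7 12 14 13
dp:     1  1  2  3  1  3  2  4  5  4  2  5  3  3  4
Maximum is 5.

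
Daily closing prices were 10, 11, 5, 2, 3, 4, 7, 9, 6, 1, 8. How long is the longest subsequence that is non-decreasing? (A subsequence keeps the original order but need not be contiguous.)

Let dp[i] be the length of the longest such subsequence ending at index i:
i:      1  2  3  4  5  6  7  8  9 10 11
a[i]:  10 11  5  2  3  4  7  9  6  1  8
dp:     1  2  1  1  2  3  4  5  4  1  5
Maximum dp value is 5.

5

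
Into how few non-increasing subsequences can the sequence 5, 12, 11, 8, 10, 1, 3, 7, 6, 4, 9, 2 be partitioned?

4

The minimum number of non-increasing subsequences covering a sequence equals the length of its longest strictly increasing subsequence.
LIS length is 4 (e.g. 1, 3, 7, 9), so 4 piles are needed.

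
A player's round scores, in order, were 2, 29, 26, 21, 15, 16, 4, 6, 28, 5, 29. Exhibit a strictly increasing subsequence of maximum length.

2, 15, 16, 28, 29

Patience tails give the LIS length; then backtrack through the dp parents:
2 → extends → [2]
29 → extends → [2, 29]
26 → replaces 29 → [2, 26]
21 → replaces 26 → [2, 21]
15 → replaces 21 → [2, 15]
16 → extends → [2, 15, 16]
4 → replaces 15 → [2, 4, 16]
6 → replaces 16 → [2, 4, 6]
28 → extends → [2, 4, 6, 28]
5 → replaces 6 → [2, 4, 5, 28]
29 → extends → [2, 4, 5, 28, 29]
Length 5; one witness is 2, 15, 16, 28, 29.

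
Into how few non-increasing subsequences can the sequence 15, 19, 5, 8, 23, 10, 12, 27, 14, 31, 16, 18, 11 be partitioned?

Place each on the leftmost legal pile:
15 → new pile 1 (tops now [15])
19 → new pile 2 (tops now [15, 19])
5 → pile 1 (tops now [5, 19])
8 → pile 2 (tops now [5, 8])
23 → new pile 3 (tops now [5, 8, 23])
10 → pile 3 (tops now [5, 8, 10])
12 → new pile 4 (tops now [5, 8, 10, 12])
27 → new pile 5 (tops now [5, 8, 10, 12, 27])
14 → pile 5 (tops now [5, 8, 10, 12, 14])
31 → new pile 6 (tops now [5, 8, 10, 12, 14, 31])
16 → pile 6 (tops now [5, 8, 10, 12, 14, 16])
18 → new pile 7 (tops now [5, 8, 10, 12, 14, 16, 18])
11 → pile 4 (tops now [5, 8, 10, 11, 14, 16, 18])
Seven piles.

7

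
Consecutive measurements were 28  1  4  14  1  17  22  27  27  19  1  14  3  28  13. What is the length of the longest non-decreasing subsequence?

8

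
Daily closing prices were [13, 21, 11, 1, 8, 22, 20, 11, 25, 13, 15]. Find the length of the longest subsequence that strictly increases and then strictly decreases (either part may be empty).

inc[i] = longest strictly increasing subsequence ending at i; dec[i] = longest strictly decreasing subsequence starting at i:
i:      1  2  3  4  5  6  7  8  9 10 11
a[i]:  13 21 11  1  8 22 20 11 25 13 15
inc:    1  2  1  1  2  3  3  3  4  4  5
dec:    3  3  2  1  1  3  2  1  2  1  1
Best peak at i=6 (value 22): inc=3, dec=3, length 3+3−1 = 5.

5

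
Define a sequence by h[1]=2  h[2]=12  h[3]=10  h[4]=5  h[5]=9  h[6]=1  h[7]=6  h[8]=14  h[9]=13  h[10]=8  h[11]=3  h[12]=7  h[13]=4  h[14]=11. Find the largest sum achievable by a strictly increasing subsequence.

32

Let S[i] be the best sum of a strictly increasing subsequence ending at i:
i:      1  2  3  4  5  6  7  8  9 10 11 12 13 14
h[i]:   2 12 10  5  9  1  6 14 13  8  3  7  4 11
S:      2 14 12  7 16  1 13 30 29 21  5 20  9 32
Maximum is 32 (e.g. 2 + 5 + 6 + 8 + 11).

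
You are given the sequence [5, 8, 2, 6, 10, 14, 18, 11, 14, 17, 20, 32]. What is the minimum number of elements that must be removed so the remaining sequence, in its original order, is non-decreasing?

4

Fewest deletions = n − (longest non-decreasing subsequence).
i:      1  2  3  4  5  6  7  8  9 10 11 12
a[i]:   5  8  2  6 10 14 18 11 14 17 20 32
dp:     1  2  1  2  3  4  5  4  5  6  7  8
max dp = 8, so deletions = 12 − 8 = 4.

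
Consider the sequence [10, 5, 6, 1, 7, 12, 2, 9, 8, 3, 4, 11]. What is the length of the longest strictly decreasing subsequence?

4

Let dp[i] be the longest strictly decreasing subsequence ending at i:
i:      1  2  3  4  5  6  7  8  9 10 11 12
a[i]:  10  5  6  1  7 12  2  9  8  3  4 11
dp:     1  2  2  3  2  1  3  2  3  4  4  2
Maximum is 4.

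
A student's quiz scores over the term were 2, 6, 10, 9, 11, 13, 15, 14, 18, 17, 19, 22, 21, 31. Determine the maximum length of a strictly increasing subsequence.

10

Let dp[i] be the length of the longest such subsequence ending at index i:
i:      1  2  3  4  5  6  7  8  9 10 11 12 13 14
a[i]:   2  6 10  9 11 13 15 14 18 17 19 22 21 31
dp:     1  2  3  3  4  5  6  6  7  7  8  9  9 10
Maximum dp value is 10.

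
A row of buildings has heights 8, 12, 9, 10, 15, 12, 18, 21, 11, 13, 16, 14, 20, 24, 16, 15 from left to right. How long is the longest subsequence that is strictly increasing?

Track the smallest tail for each achievable length (strict):
8 → extends → [8]
12 → extends → [8, 12]
9 → replaces 12 → [8, 9]
10 → extends → [8, 9, 10]
15 → extends → [8, 9, 10, 15]
12 → replaces 15 → [8, 9, 10, 12]
18 → extends → [8, 9, 10, 12, 18]
21 → extends → [8, 9, 10, 12, 18, 21]
11 → replaces 12 → [8, 9, 10, 11, 18, 21]
13 → replaces 18 → [8, 9, 10, 11, 13, 21]
16 → replaces 21 → [8, 9, 10, 11, 13, 16]
14 → replaces 16 → [8, 9, 10, 11, 13, 14]
20 → extends → [8, 9, 10, 11, 13, 14, 20]
24 → extends → [8, 9, 10, 11, 13, 14, 20, 24]
16 → replaces 20 → [8, 9, 10, 11, 13, 14, 16, 24]
15 → replaces 16 → [8, 9, 10, 11, 13, 14, 15, 24]
Eight tails, so the longest strictly increasing subsequence has length 8 (e.g. 8, 9, 10, 12, 13, 16, 20, 24).

8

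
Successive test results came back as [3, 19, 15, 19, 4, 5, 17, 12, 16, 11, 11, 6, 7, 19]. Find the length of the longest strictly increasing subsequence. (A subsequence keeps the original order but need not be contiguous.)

6

Track the smallest tail for each achievable length (strict):
3 → extends → [3]
19 → extends → [3, 19]
15 → replaces 19 → [3, 15]
19 → extends → [3, 15, 19]
4 → replaces 15 → [3, 4, 19]
5 → replaces 19 → [3, 4, 5]
17 → extends → [3, 4, 5, 17]
12 → replaces 17 → [3, 4, 5, 12]
16 → extends → [3, 4, 5, 12, 16]
11 → replaces 12 → [3, 4, 5, 11, 16]
11 → already a tail → [3, 4, 5, 11, 16]
6 → replaces 11 → [3, 4, 5, 6, 16]
7 → replaces 16 → [3, 4, 5, 6, 7]
19 → extends → [3, 4, 5, 6, 7, 19]
Six tails, so the longest strictly increasing subsequence has length 6 (e.g. 3, 4, 5, 12, 16, 19).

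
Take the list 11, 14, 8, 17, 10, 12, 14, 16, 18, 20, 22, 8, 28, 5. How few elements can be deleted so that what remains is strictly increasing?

Fewest deletions = n − (longest strictly increasing subsequence).
i:      1  2  3  4  5  6  7  8  9 10 11 12 13 14
a[i]:  11 14  8 17 10 12 14 16 18 20 22  8 28  5
dp:     1  2  1  3  2  3  4  5  6  7  8  1  9  1
max dp = 9, so deletions = 14 − 9 = 5.

5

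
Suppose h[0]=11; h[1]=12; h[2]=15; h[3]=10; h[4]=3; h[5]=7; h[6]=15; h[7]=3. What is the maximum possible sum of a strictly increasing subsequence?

38

Let S[i] be the best sum of a strictly increasing subsequence ending at i:
i:      0  1  2  3  4  5  6  7
h[i]:  11 12 15 10  3  7 15  3
S:     11 23 38 10  3 10 38  3
Maximum is 38 (e.g. 11 + 12 + 15).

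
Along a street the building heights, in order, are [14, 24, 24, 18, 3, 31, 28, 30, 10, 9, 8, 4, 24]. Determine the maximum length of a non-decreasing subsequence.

Let dp[i] be the length of the longest such subsequence ending at index i:
i:      1  2  3  4  5  6  7  8  9 10 11 12 13
a[i]:  14 24 24 18  3 31 28 30 10  9  8  4 24
dp:     1  2  3  2  1  4  4  5  2  2  2  2  4
Maximum dp value is 5.

5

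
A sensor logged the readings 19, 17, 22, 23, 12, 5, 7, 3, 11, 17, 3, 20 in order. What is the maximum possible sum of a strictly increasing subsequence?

Let S[i] be the best sum of a strictly increasing subsequence ending at i:
i:      1  2  3  4  5  6  7  8  9 10 11 12
a[i]:  19 17 22 23 12  5  7  3 11 17  3 20
S:     19 17 41 64 12  5 12  3 23 40  3 60
Maximum is 64 (e.g. 19 + 22 + 23).

64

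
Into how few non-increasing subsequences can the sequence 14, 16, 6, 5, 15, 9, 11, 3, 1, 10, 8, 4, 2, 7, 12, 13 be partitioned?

5

The minimum number of non-increasing subsequences covering a sequence equals the length of its longest strictly increasing subsequence.
LIS length is 5 (e.g. 6, 9, 11, 12, 13), so 5 piles are needed.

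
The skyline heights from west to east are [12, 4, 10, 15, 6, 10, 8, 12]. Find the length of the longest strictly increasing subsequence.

Track the smallest tail for each achievable length (strict):
12 → extends → [12]
4 → replaces 12 → [4]
10 → extends → [4, 10]
15 → extends → [4, 10, 15]
6 → replaces 10 → [4, 6, 15]
10 → replaces 15 → [4, 6, 10]
8 → replaces 10 → [4, 6, 8]
12 → extends → [4, 6, 8, 12]
Four tails, so the longest strictly increasing subsequence has length 4 (e.g. 4, 6, 10, 12).

4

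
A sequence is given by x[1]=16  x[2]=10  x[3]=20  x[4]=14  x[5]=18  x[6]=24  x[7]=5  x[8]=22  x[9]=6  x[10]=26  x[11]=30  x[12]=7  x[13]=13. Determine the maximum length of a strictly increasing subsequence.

6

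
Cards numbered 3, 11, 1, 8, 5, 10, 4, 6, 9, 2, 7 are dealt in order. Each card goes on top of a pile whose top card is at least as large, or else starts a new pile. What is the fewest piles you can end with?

4

The minimum number of non-increasing subsequences covering a sequence equals the length of its longest strictly increasing subsequence.
LIS length is 4 (e.g. 3, 5, 6, 9), so 4 piles are needed.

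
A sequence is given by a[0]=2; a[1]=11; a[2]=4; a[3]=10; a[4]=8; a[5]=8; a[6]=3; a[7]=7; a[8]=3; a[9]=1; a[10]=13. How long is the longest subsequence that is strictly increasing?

Let dp[i] be the length of the longest such subsequence ending at index i:
i:      0  1  2  3  4  5  6  7  8  9 10
a[i]:   2 11  4 10  8  8  3  7  3  1 13
dp:     1  2  2  3  3  3  2  3  2  1  4
Maximum dp value is 4.

4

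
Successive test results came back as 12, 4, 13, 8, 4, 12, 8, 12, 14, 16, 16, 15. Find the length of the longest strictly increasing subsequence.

5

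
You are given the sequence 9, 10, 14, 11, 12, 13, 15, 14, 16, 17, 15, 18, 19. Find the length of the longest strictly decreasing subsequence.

Negate each value so 'decreasing' becomes 'increasing', then run patience tails on the negated sequence:
-9 → extends → [-9]
-10 → replaces -9 → [-10]
-14 → replaces -10 → [-14]
-11 → extends → [-14, -11]
-12 → replaces -11 → [-14, -12]
-13 → replaces -12 → [-14, -13]
-15 → replaces -14 → [-15, -13]
-14 → replaces -13 → [-15, -14]
-16 → replaces -15 → [-16, -14]
-17 → replaces -16 → [-17, -14]
-15 → replaces -14 → [-17, -15]
-18 → replaces -17 → [-18, -15]
-19 → replaces -18 → [-19, -15]
Two tails, so the longest strictly decreasing subsequence of the original has length 2.

2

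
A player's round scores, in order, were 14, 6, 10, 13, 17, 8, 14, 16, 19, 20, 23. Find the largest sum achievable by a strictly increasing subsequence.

121

Let S[i] be the best sum of a strictly increasing subsequence ending at i:
i:       1   2   3   4   5   6   7   8   9  10  11
a[i]:   14   6  10  13  17   8  14  16  19  20  23
S:      14   6  16  29  46  14  43  59  78  98 121
Maximum is 121 (e.g. 6 + 10 + 13 + 14 + 16 + 19 + 20 + 23).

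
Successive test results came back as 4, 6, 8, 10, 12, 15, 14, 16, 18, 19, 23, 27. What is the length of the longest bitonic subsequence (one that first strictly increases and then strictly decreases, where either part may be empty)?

inc[i] = longest strictly increasing subsequence ending at i; dec[i] = longest strictly decreasing subsequence starting at i:
i:      1  2  3  4  5  6  7  8  9 10 11 12
a[i]:   4  6  8 10 12 15 14 16 18 19 23 27
inc:    1  2  3  4  5  6  6  7  8  9 10 11
dec:    1  1  1  1  1  2  1  1  1  1  1  1
Best peak at i=12 (value 27): inc=11, dec=1, length 11+1−1 = 11.

11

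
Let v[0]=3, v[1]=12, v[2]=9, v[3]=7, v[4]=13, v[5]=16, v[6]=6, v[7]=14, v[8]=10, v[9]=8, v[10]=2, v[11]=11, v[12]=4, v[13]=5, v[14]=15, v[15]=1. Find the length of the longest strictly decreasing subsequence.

6

Negate each value so 'decreasing' becomes 'increasing', then run patience tails on the negated sequence:
-3 → extends → [-3]
-12 → replaces -3 → [-12]
-9 → extends → [-12, -9]
-7 → extends → [-12, -9, -7]
-13 → replaces -12 → [-13, -9, -7]
-16 → replaces -13 → [-16, -9, -7]
-6 → extends → [-16, -9, -7, -6]
-14 → replaces -9 → [-16, -14, -7, -6]
-10 → replaces -7 → [-16, -14, -10, -6]
-8 → replaces -6 → [-16, -14, -10, -8]
-2 → extends → [-16, -14, -10, -8, -2]
-11 → replaces -10 → [-16, -14, -11, -8, -2]
-4 → replaces -2 → [-16, -14, -11, -8, -4]
-5 → replaces -4 → [-16, -14, -11, -8, -5]
-15 → replaces -14 → [-16, -15, -11, -8, -5]
-1 → extends → [-16, -15, -11, -8, -5, -1]
Six tails, so the longest strictly decreasing subsequence of the original has length 6.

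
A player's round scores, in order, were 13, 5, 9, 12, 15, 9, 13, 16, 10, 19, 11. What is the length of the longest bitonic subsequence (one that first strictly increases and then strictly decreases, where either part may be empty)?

7

inc[i] = longest strictly increasing subsequence ending at i; dec[i] = longest strictly decreasing subsequence starting at i:
i:      1  2  3  4  5  6  7  8  9 10 11
a[i]:  13  5  9 12 15  9 13 16 10 19 11
inc:    1  1  2  3  4  2  4  5  3  6  4
dec:    3  1  1  2  3  1  2  2  1  2  1
Best peak at i=10 (value 19): inc=6, dec=2, length 6+2−1 = 7.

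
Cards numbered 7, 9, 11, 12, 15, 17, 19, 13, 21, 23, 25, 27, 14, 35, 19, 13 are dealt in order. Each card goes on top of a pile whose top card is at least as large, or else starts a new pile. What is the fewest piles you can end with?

Place each on the leftmost legal pile:
7 → new pile 1 (tops now [7])
9 → new pile 2 (tops now [7, 9])
11 → new pile 3 (tops now [7, 9, 11])
12 → new pile 4 (tops now [7, 9, 11, 12])
15 → new pile 5 (tops now [7, 9, 11, 12, 15])
17 → new pile 6 (tops now [7, 9, 11, 12, 15, 17])
19 → new pile 7 (tops now [7, 9, 11, 12, 15, 17, 19])
13 → pile 5 (tops now [7, 9, 11, 12, 13, 17, 19])
21 → new pile 8 (tops now [7, 9, 11, 12, 13, 17, 19, 21])
23 → new pile 9 (tops now [7, 9, 11, 12, 13, 17, 19, 21, 23])
25 → new pile 10 (tops now [7, 9, 11, 12, 13, 17, 19, 21, 23, 25])
27 → new pile 11 (tops now [7, 9, 11, 12, 13, 17, 19, 21, 23, 25, 27])
14 → pile 6 (tops now [7, 9, 11, 12, 13, 14, 19, 21, 23, 25, 27])
35 → new pile 12 (tops now [7, 9, 11, 12, 13, 14, 19, 21, 23, 25, 27, 35])
19 → pile 7 (tops now [7, 9, 11, 12, 13, 14, 19, 21, 23, 25, 27, 35])
13 → pile 5 (tops now [7, 9, 11, 12, 13, 14, 19, 21, 23, 25, 27, 35])
Twelve piles.

12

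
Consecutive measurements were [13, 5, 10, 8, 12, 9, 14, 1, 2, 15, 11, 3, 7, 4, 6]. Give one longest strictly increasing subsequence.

5, 10, 12, 14, 15

Patience tails give the LIS length; then backtrack through the dp parents:
13 → extends → [13]
5 → replaces 13 → [5]
10 → extends → [5, 10]
8 → replaces 10 → [5, 8]
12 → extends → [5, 8, 12]
9 → replaces 12 → [5, 8, 9]
14 → extends → [5, 8, 9, 14]
1 → replaces 5 → [1, 8, 9, 14]
2 → replaces 8 → [1, 2, 9, 14]
15 → extends → [1, 2, 9, 14, 15]
11 → replaces 14 → [1, 2, 9, 11, 15]
3 → replaces 9 → [1, 2, 3, 11, 15]
7 → replaces 11 → [1, 2, 3, 7, 15]
4 → replaces 7 → [1, 2, 3, 4, 15]
6 → replaces 15 → [1, 2, 3, 4, 6]
Length 5; one witness is 5, 10, 12, 14, 15.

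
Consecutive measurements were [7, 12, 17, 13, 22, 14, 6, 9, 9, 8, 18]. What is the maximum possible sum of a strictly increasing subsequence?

Let S[i] be the best sum of a strictly increasing subsequence ending at i:
i:      1  2  3  4  5  6  7  8  9 10 11
a[i]:   7 12 17 13 22 14  6  9  9  8 18
S:      7 19 36 32 58 46  6 16 16 15 64
Maximum is 64 (e.g. 7 + 12 + 13 + 14 + 18).

64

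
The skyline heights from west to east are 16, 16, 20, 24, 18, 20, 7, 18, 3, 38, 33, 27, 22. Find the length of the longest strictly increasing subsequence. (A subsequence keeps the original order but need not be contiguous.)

4

Let dp[i] be the length of the longest such subsequence ending at index i:
i:      1  2  3  4  5  6  7  8  9 10 11 12 13
a[i]:  16 16 20 24 18 20  7 18  3 38 33 27 22
dp:     1  1  2  3  2  3  1  2  1  4  4  4  4
Maximum dp value is 4.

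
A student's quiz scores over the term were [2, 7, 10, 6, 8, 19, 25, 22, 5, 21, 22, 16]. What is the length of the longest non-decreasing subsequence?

6

Let dp[i] be the length of the longest such subsequence ending at index i:
i:      1  2  3  4  5  6  7  8  9 10 11 12
a[i]:   2  7 10  6  8 19 25 22  5 21 22 16
dp:     1  2  3  2  3  4  5  5  2  5  6  4
Maximum dp value is 6.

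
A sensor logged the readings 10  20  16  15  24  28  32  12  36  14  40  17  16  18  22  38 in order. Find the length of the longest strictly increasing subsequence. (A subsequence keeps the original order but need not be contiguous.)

Track the smallest tail for each achievable length (strict):
10 → extends → [10]
20 → extends → [10, 20]
16 → replaces 20 → [10, 16]
15 → replaces 16 → [10, 15]
24 → extends → [10, 15, 24]
28 → extends → [10, 15, 24, 28]
32 → extends → [10, 15, 24, 28, 32]
12 → replaces 15 → [10, 12, 24, 28, 32]
36 → extends → [10, 12, 24, 28, 32, 36]
14 → replaces 24 → [10, 12, 14, 28, 32, 36]
40 → extends → [10, 12, 14, 28, 32, 36, 40]
17 → replaces 28 → [10, 12, 14, 17, 32, 36, 40]
16 → replaces 17 → [10, 12, 14, 16, 32, 36, 40]
18 → replaces 32 → [10, 12, 14, 16, 18, 36, 40]
22 → replaces 36 → [10, 12, 14, 16, 18, 22, 40]
38 → replaces 40 → [10, 12, 14, 16, 18, 22, 38]
Seven tails, so the longest strictly increasing subsequence has length 7 (e.g. 10, 20, 24, 28, 32, 36, 40).

7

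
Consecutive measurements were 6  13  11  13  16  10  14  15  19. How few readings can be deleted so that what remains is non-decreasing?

Fewest deletions = n − (longest non-decreasing subsequence).
i:      1  2  3  4  5  6  7  8  9
a[i]:   6 13 11 13 16 10 14 15 19
dp:     1  2  2  3  4  2  4  5  6
max dp = 6, so deletions = 9 − 6 = 3.

3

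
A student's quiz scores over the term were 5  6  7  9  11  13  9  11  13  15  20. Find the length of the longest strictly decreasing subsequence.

Negate each value so 'decreasing' becomes 'increasing', then run patience tails on the negated sequence:
-5 → extends → [-5]
-6 → replaces -5 → [-6]
-7 → replaces -6 → [-7]
-9 → replaces -7 → [-9]
-11 → replaces -9 → [-11]
-13 → replaces -11 → [-13]
-9 → extends → [-13, -9]
-11 → replaces -9 → [-13, -11]
-13 → already a tail → [-13, -11]
-15 → replaces -13 → [-15, -11]
-20 → replaces -15 → [-20, -11]
Two tails, so the longest strictly decreasing subsequence of the original has length 2.

2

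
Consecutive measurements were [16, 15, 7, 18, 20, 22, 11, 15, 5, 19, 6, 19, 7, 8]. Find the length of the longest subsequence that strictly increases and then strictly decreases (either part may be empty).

inc[i] = longest strictly increasing subsequence ending at i; dec[i] = longest strictly decreasing subsequence starting at i:
i:      1  2  3  4  5  6  7  8  9 10 11 12 13 14
a[i]:  16 15  7 18 20 22 11 15  5 19  6 19  7  8
inc:    1  1  1  2  3  4  2  3  1  4  2  4  3  4
dec:    4  3  2  3  3  3  2  2  1  2  1  2  1  1
Best peak at i=6 (value 22): inc=4, dec=3, length 4+3−1 = 6.

6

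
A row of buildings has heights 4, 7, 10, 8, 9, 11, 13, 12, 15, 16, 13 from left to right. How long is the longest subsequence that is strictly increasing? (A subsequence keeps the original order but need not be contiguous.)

Let dp[i] be the length of the longest such subsequence ending at index i:
i:      1  2  3  4  5  6  7  8  9 10 11
a[i]:   4  7 10  8  9 11 13 12 15 16 13
dp:     1  2  3  3  4  5  6  6  7  8  7
Maximum dp value is 8.

8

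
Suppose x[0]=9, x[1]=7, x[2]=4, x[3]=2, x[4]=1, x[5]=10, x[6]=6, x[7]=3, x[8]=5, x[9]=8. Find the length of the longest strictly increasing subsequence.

Track the smallest tail for each achievable length (strict):
9 → extends → [9]
7 → replaces 9 → [7]
4 → replaces 7 → [4]
2 → replaces 4 → [2]
1 → replaces 2 → [1]
10 → extends → [1, 10]
6 → replaces 10 → [1, 6]
3 → replaces 6 → [1, 3]
5 → extends → [1, 3, 5]
8 → extends → [1, 3, 5, 8]
Four tails, so the longest strictly increasing subsequence has length 4 (e.g. 2, 3, 5, 8).

4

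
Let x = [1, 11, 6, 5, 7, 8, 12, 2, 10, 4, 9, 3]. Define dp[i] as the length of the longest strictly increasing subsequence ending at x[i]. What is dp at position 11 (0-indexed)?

dp[i] = 1 + max{dp[j] : j<i, x[j]<x[i]} (or 1 if no such j):
i:      0  1  2  3  4  5  6  7  8  9 10 11
x[i]:   1 11  6  5  7  8 12  2 10  4  9  3
dp:     1  2  2  2  3  4  5  2  5  3  5  3
At index 11 the value is 3.

3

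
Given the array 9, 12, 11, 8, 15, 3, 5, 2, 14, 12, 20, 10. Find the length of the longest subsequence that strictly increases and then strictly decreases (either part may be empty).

6

inc[i] = longest strictly increasing subsequence ending at i; dec[i] = longest strictly decreasing subsequence starting at i:
i:      1  2  3  4  5  6  7  8  9 10 11 12
a[i]:   9 12 11  8 15  3  5  2 14 12 20 10
inc:    1  2  2  1  3  1  2  1  3  3  4  3
dec:    4  5  4  3  4  2  2  1  3  2  2  1
Best peak at i=2 (value 12): inc=2, dec=5, length 2+5−1 = 6.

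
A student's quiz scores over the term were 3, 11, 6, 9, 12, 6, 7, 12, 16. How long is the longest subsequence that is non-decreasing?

Track the smallest tail for each achievable length (allowing ties):
3 → extends → [3]
11 → extends → [3, 11]
6 → replaces 11 → [3, 6]
9 → extends → [3, 6, 9]
12 → extends → [3, 6, 9, 12]
6 → replaces 9 → [3, 6, 6, 12]
7 → replaces 12 → [3, 6, 6, 7]
12 → extends → [3, 6, 6, 7, 12]
16 → extends → [3, 6, 6, 7, 12, 16]
Six tails, so the longest non-decreasing subsequence has length 6 (e.g. 3, 6, 9, 12, 12, 16).

6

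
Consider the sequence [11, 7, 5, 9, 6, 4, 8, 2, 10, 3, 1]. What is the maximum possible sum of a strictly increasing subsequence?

Let S[i] be the best sum of a strictly increasing subsequence ending at i:
i:      1  2  3  4  5  6  7  8  9 10 11
a[i]:  11  7  5  9  6  4  8  2 10  3  1
S:     11  7  5 16 11  4 19  2 29  5  1
Maximum is 29 (e.g. 5 + 6 + 8 + 10).

29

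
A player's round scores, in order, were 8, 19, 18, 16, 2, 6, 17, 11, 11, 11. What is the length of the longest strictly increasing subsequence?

Track the smallest tail for each achievable length (strict):
8 → extends → [8]
19 → extends → [8, 19]
18 → replaces 19 → [8, 18]
16 → replaces 18 → [8, 16]
2 → replaces 8 → [2, 16]
6 → replaces 16 → [2, 6]
17 → extends → [2, 6, 17]
11 → replaces 17 → [2, 6, 11]
11 → already a tail → [2, 6, 11]
11 → already a tail → [2, 6, 11]
Three tails, so the longest strictly increasing subsequence has length 3 (e.g. 8, 16, 17).

3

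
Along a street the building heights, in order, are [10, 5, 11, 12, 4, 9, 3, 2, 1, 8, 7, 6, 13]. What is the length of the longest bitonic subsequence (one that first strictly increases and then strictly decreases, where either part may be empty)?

7

inc[i] = longest strictly increasing subsequence ending at i; dec[i] = longest strictly decreasing subsequence starting at i:
i:      1  2  3  4  5  6  7  8  9 10 11 12 13
a[i]:  10  5 11 12  4  9  3  2  1  8  7  6 13
inc:    1  1  2  3  1  2  1  1  1  2  2  2  4
dec:    6  5  5  5  4  4  3  2  1  3  2  1  1
Best peak at i=4 (value 12): inc=3, dec=5, length 3+5−1 = 7.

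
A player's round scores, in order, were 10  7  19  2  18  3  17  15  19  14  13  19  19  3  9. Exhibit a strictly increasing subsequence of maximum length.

2, 3, 17, 19

Patience tails give the LIS length; then backtrack through the dp parents:
10 → extends → [10]
7 → replaces 10 → [7]
19 → extends → [7, 19]
2 → replaces 7 → [2, 19]
18 → replaces 19 → [2, 18]
3 → replaces 18 → [2, 3]
17 → extends → [2, 3, 17]
15 → replaces 17 → [2, 3, 15]
19 → extends → [2, 3, 15, 19]
14 → replaces 15 → [2, 3, 14, 19]
13 → replaces 14 → [2, 3, 13, 19]
19 → already a tail → [2, 3, 13, 19]
19 → already a tail → [2, 3, 13, 19]
3 → already a tail → [2, 3, 13, 19]
9 → replaces 13 → [2, 3, 9, 19]
Length 4; one witness is 2, 3, 17, 19.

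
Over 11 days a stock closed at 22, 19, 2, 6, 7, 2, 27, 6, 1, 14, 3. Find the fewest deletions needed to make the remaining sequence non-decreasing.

Fewest deletions = n − (longest non-decreasing subsequence).
Patience tails:
22 → extends → [22]
19 → replaces 22 → [19]
2 → replaces 19 → [2]
6 → extends → [2, 6]
7 → extends → [2, 6, 7]
2 → replaces 6 → [2, 2, 7]
27 → extends → [2, 2, 7, 27]
6 → replaces 7 → [2, 2, 6, 27]
1 → replaces 2 → [1, 2, 6, 27]
14 → replaces 27 → [1, 2, 6, 14]
3 → replaces 6 → [1, 2, 3, 14]
Longest non-decreasing subsequence has length 4, so deletions = 11 − 4 = 7.

7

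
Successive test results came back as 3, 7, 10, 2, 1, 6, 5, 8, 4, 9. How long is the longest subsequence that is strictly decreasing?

Negate each value so 'decreasing' becomes 'increasing', then run patience tails on the negated sequence:
-3 → extends → [-3]
-7 → replaces -3 → [-7]
-10 → replaces -7 → [-10]
-2 → extends → [-10, -2]
-1 → extends → [-10, -2, -1]
-6 → replaces -2 → [-10, -6, -1]
-5 → replaces -1 → [-10, -6, -5]
-8 → replaces -6 → [-10, -8, -5]
-4 → extends → [-10, -8, -5, -4]
-9 → replaces -8 → [-10, -9, -5, -4]
Four tails, so the longest strictly decreasing subsequence of the original has length 4.

4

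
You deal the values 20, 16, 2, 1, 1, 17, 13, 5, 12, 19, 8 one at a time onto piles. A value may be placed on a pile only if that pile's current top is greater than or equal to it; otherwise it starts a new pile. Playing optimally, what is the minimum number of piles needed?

4

Place each on the leftmost legal pile:
20 → new pile 1 (tops now [20])
16 → pile 1 (tops now [16])
2 → pile 1 (tops now [2])
1 → pile 1 (tops now [1])
1 → pile 1 (tops now [1])
17 → new pile 2 (tops now [1, 17])
13 → pile 2 (tops now [1, 13])
5 → pile 2 (tops now [1, 5])
12 → new pile 3 (tops now [1, 5, 12])
19 → new pile 4 (tops now [1, 5, 12, 19])
8 → pile 3 (tops now [1, 5, 8, 19])
Four piles.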